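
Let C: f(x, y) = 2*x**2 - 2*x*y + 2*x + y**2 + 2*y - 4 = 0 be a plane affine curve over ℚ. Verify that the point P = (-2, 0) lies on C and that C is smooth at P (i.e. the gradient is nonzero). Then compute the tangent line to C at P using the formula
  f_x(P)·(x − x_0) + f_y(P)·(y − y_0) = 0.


Tangent line at P: -6*x + 6*y - 12 = 0.

Step 1: f(-2, 0) = 0, so P lies on C.
Step 2: partial derivatives
  f_x(x, y) = 4*x - 2*y + 2, f_y(x, y) = -2*x + 2*y + 2.
  f_x(P) = -6, f_y(P) = 6 (gradient nonzero, so P is smooth).
Step 3: tangent line at P: -6·(x − -2) + 6·(y − 0) = 0.
Expanding: -6*x + 6*y - 12 = 0.


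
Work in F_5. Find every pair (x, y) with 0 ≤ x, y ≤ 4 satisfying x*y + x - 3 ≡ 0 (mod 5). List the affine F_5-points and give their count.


Affine F_5-points: {(1, 2), (2, 3), (3, 0), (4, 1)}; count = 4.

For each of the 25 pairs (x, y) ∈ F_5², evaluate f(x, y) mod 5. Record the zeros.
  x = 0: [0↦2, 1↦2, 2↦2, 3↦2, 4↦2]  zeros at y ∈ ∅
  x = 1: [0↦3, 1↦4, 2↦0, 3↦1, 4↦2]  zeros at y ∈ {2}
  x = 2: [0↦4, 1↦1, 2↦3, 3↦0, 4↦2]  zeros at y ∈ {3}
  x = 3: [0↦0, 1↦3, 2↦1, 3↦4, 4↦2]  zeros at y ∈ {0}
  x = 4: [0↦1, 1↦0, 2↦4, 3↦3, 4↦2]  zeros at y ∈ {1}
Collecting zeros: affine points = {(1, 2), (2, 3), (3, 0), (4, 1)}.
Total count |C(F_5)_aff| = 4.


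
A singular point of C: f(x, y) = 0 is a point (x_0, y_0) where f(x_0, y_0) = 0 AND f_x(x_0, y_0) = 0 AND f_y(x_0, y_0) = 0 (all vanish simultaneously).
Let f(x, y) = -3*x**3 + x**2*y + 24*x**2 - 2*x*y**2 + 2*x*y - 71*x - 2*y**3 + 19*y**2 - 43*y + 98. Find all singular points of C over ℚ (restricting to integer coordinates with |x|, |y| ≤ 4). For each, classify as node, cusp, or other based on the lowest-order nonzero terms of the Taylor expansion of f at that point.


Singular points: {(3, 2)}; classification: node.

Compute partial derivatives:
  f_x = -9*x**2 + 2*x*y + 48*x - 2*y**2 + 2*y - 71.
  f_y = x**2 - 4*x*y + 2*x - 6*y**2 + 38*y - 43.
Scan x_0 ∈ {−4, ..., 4}. For each x_0, f_y(x_0, y) is a polynomial in y; find its integer roots y ∈ {−4, ..., 4}, then test f_x and f at those candidates.
  x = -4: f_y(-4, y) = -6*y**2 + 54*y - 35; no integer root y with |y| ≤ 4.
  x = -3: f_y(-3, y) = -6*y**2 + 50*y - 40; no integer root y with |y| ≤ 4.
  x = -2: f_y(-2, y) = -6*y**2 + 46*y - 43; no integer root y with |y| ≤ 4.
  x = -1: f_y(-1, y) = -6*y**2 + 42*y - 44; no integer root y with |y| ≤ 4.
  x = 0: f_y(0, y) = -6*y**2 + 38*y - 43; no integer root y with |y| ≤ 4.
  x = 1: f_y(1, y) = -6*y**2 + 34*y - 40; vanishes at y ∈ {4}. (1, 4): f_x = -48 ≠ 0.
  x = 2: f_y(2, y) = -6*y**2 + 30*y - 35; no integer root y with |y| ≤ 4.
  x = 3: f_y(3, y) = -6*y**2 + 26*y - 28; vanishes at y ∈ {2}. (3, 2): f_x = 0, f = 0 — SINGULAR.
  x = 4: f_y(4, y) = -6*y**2 + 22*y - 19; no integer root y with |y| ≤ 4.
Only singular point on the grid: (3, 2).
Classify: substitute x = 3 + u, y = 2 + v and expand: f = -3*u**3 + u**2*v - u**2 - 2*u*v**2 - 2*v**3 + v**2.
No constant or linear terms (consistent with a singular point). Quadratic part: -u**2 + v**2. Cubic part: -3*u**3 + u**2*v - 2*u*v**2 - 2*v**3.
The quadratic part v**2 - u**2 = (v − u)(v + u) splits into two distinct linear factors, so there are two distinct tangent lines y − 2 = ±(x − 3) — this is a node (ordinary double point).
Classification: node.


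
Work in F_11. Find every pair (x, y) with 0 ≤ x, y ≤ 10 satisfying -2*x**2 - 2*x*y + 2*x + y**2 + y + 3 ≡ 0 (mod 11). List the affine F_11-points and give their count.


Affine F_11-points: {(0, 5), (1, 6), (4, 3), (4, 4), (5, 3), (5, 6), (7, 5), (7, 8), (8, 7), (8, 8)}; count = 10.

For each of the 121 pairs (x, y) ∈ F_11², evaluate f(x, y) mod 11. Record the zeros.
  x = 0: [0↦3, 1↦5, 2↦9, 3↦4, 4↦1, 5↦0, 6↦1, 7↦4, 8↦9, 9↦5, 10↦3]  zeros at y ∈ {5}
  x = 1: [0↦3, 1↦3, 2↦5, 3↦9, 4↦4, 5↦1, 6↦0, 7↦1, 8↦4, 9↦9, 10↦5]  zeros at y ∈ {6}
  x = 2: [0↦10, 1↦8, 2↦8, 3↦10, 4↦3, 5↦9, 6↦6, 7↦5, 8↦6, 9↦9, 10↦3]  zeros at y ∈ ∅
  x = 3: [0↦2, 1↦9, 2↦7, 3↦7, 4↦9, 5↦2, 6↦8, 7↦5, 8↦4, 9↦5, 10↦8]  zeros at y ∈ ∅
  x = 4: [0↦1, 1↦6, 2↦2, 3↦0, 4↦0, 5↦2, 6↦6, 7↦1, 8↦9, 9↦8, 10↦9]  zeros at y ∈ {3, 4}
  x = 5: [0↦7, 1↦10, 2↦4, 3↦0, 4↦9, 5↦9, 6↦0, 7↦4, 8↦10, 9↦7, 10↦6]  zeros at y ∈ {3, 6}
  x = 6: [0↦9, 1↦10, 2↦2, 3↦7, 4↦3, 5↦1, 6↦1, 7↦3, 8↦7, 9↦2, 10↦10]  zeros at y ∈ ∅
  x = 7: [0↦7, 1↦6, 2↦7, 3↦10, 4↦4, 5↦0, 6↦9, 7↦9, 8↦0, 9↦4, 10↦10]  zeros at y ∈ {5, 8}
  x = 8: [0↦1, 1↦9, 2↦8, 3↦9, 4↦1, 5↦6, 6↦2, 7↦0, 8↦0, 9↦2, 10↦6]  zeros at y ∈ {7, 8}
  x = 9: [0↦2, 1↦8, 2↦5, 3↦4, 4↦5, 5↦8, 6↦2, 7↦9, 8↦7, 9↦7, 10↦9]  zeros at y ∈ ∅
  x = 10: [0↦10, 1↦3, 2↦9, 3↦6, 4↦5, 5↦6, 6↦9, 7↦3, 8↦10, 9↦8, 10↦8]  zeros at y ∈ ∅
Collecting zeros: affine points = {(0, 5), (1, 6), (4, 3), (4, 4), (5, 3), (5, 6), (7, 5), (7, 8), (8, 7), (8, 8)}.
Total count |C(F_11)_aff| = 10.


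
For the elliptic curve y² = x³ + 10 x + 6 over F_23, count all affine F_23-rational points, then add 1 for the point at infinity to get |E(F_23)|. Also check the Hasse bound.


Affine points = {(0, 11), (0, 12), (4, 8), (4, 15), (6, 11), (6, 12), (8, 0), (10, 5), (10, 18), (15, 9), (15, 14), (17, 11), (17, 12), (20, 8), (20, 15), (21, 1), (21, 22), (22, 8), (22, 15)}; affine count = 19; |E(F_23)| = 20.

Discriminant check: Δ ∝ 4a³ + 27b² = 4·10³ + 27·6² = 4·1000 + 27·36 ≡ 4 (mod 23). Nonzero ⇒ E is nonsingular.
For each x ∈ F_23, compute rhs = x³ + 10·x + 6 mod 23, then count y ∈ F_23 with y² ≡ rhs.
  x = 0: rhs = 6, matching y values: 11, 12 (2 points).
  x = 1: rhs = 17, matching y values: none (0 points).
  x = 2: rhs = 11, matching y values: none (0 points).
  x = 3: rhs = 17, matching y values: none (0 points).
  x = 4: rhs = 18, matching y values: 8, 15 (2 points).
  x = 5: rhs = 20, matching y values: none (0 points).
  x = 6: rhs = 6, matching y values: 11, 12 (2 points).
  x = 7: rhs = 5, matching y values: none (0 points).
  x = 8: rhs = 0, matching y values: 0 (1 points).
  x = 9: rhs = 20, matching y values: none (0 points).
  x = 10: rhs = 2, matching y values: 5, 18 (2 points).
  x = 11: rhs = 21, matching y values: none (0 points).
  x = 12: rhs = 14, matching y values: none (0 points).
  x = 13: rhs = 10, matching y values: none (0 points).
  x = 14: rhs = 15, matching y values: none (0 points).
  x = 15: rhs = 12, matching y values: 9, 14 (2 points).
  x = 16: rhs = 7, matching y values: none (0 points).
  x = 17: rhs = 6, matching y values: 11, 12 (2 points).
  x = 18: rhs = 15, matching y values: none (0 points).
  x = 19: rhs = 17, matching y values: none (0 points).
  x = 20: rhs = 18, matching y values: 8, 15 (2 points).
  x = 21: rhs = 1, matching y values: 1, 22 (2 points).
  x = 22: rhs = 18, matching y values: 8, 15 (2 points).
Total affine count: 19.
Full point count |E(F_23)| = 19 + 1 = 20.
Hasse bound: |20 − (23+1)| = |-4| = 4 ≤ 2√23 ≈ 9.5917 ✓.


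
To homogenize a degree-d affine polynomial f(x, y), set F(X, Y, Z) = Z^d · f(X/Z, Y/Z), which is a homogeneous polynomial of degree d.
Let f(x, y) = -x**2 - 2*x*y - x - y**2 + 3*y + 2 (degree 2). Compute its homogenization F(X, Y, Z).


F(X, Y, Z) = -X**2 - 2*X*Y - X*Z - Y**2 + 3*Y*Z + 2*Z**2

deg(f) = 2.
Substitute x = X/Z, y = Y/Z into f, then multiply by Z^2.
  monomial -1·x^2·y^0 ↦ -1·X^2·Y^0·Z^0.
  monomial -2·x^1·y^1 ↦ -2·X^1·Y^1·Z^0.
  monomial -1·x^1·y^0 ↦ -1·X^1·Y^0·Z^1.
  monomial -1·x^0·y^2 ↦ -1·X^0·Y^2·Z^0.
  monomial 3·x^0·y^1 ↦ 3·X^0·Y^1·Z^1.
  monomial 2·x^0·y^0 ↦ 2·X^0·Y^0·Z^2.
Collecting: F(X, Y, Z) = -X**2 - 2*X*Y - X*Z - Y**2 + 3*Y*Z + 2*Z**2.


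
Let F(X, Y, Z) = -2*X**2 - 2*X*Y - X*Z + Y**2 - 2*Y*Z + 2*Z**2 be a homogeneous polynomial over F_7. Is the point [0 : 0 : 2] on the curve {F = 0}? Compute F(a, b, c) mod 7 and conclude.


F(0,0,2) ≡ 1 (mod 7); P is NOT on the curve.

Evaluate F(0, 0, 2) term-by-term (mod 7).
  -2*X**2 ↦ -2·0·1·1 = 0
  -2*X*Y ↦ -2·0·0·1 = 0
  -X*Z ↦ -1·0·1·2 = 0
  Y**2 ↦ 1·1·0·1 = 0
  -2*Y*Z ↦ -2·1·0·2 = 0
  2*Z**2 ↦ 2·1·1·4 = 8
Sum: F(0, 0, 2) = (0) + (0) + (0) + (0) + (0) + (8) = 8.
Reducing mod 7: 8 ≡ 1 (mod 7).
Since F(a, b, c) ≡ 1 ≠ 0 (mod 7), P does NOT lie on the curve.


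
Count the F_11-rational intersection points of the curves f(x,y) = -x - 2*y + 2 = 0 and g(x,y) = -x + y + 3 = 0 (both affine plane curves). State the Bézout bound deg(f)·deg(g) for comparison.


Common zeros: {(10, 7)}; count = 1; Bézout bound = 1.

deg(f) = 1, deg(g) = 1, so Bézout bound = 1.
Scan x ∈ F_11. For each x, list the y ∈ F_11 with f(x, y) ≡ 0 and those with g(x, y) ≡ 0 (mod 11); the common zeros in that column are the intersection.
  x = 0: f ≡ 0 at y ∈ {1}; g ≡ 0 at y ∈ {8}; common: ∅.
  x = 1: f ≡ 0 at y ∈ {6}; g ≡ 0 at y ∈ {9}; common: ∅.
  x = 2: f ≡ 0 at y ∈ {0}; g ≡ 0 at y ∈ {10}; common: ∅.
  x = 3: f ≡ 0 at y ∈ {5}; g ≡ 0 at y ∈ {0}; common: ∅.
  x = 4: f ≡ 0 at y ∈ {10}; g ≡ 0 at y ∈ {1}; common: ∅.
  x = 5: f ≡ 0 at y ∈ {4}; g ≡ 0 at y ∈ {2}; common: ∅.
  x = 6: f ≡ 0 at y ∈ {9}; g ≡ 0 at y ∈ {3}; common: ∅.
  x = 7: f ≡ 0 at y ∈ {3}; g ≡ 0 at y ∈ {4}; common: ∅.
  x = 8: f ≡ 0 at y ∈ {8}; g ≡ 0 at y ∈ {5}; common: ∅.
  x = 9: f ≡ 0 at y ∈ {2}; g ≡ 0 at y ∈ {6}; common: ∅.
  x = 10: f ≡ 0 at y ∈ {7}; g ≡ 0 at y ∈ {7}; common: {7}.
Collecting: common zeros = {(10, 7)}, so the count is 1.
Comparison with the Bézout bound: 1 ≤ 1 = deg(f)·deg(g), as expected for curves with no common component (the bound is attained).


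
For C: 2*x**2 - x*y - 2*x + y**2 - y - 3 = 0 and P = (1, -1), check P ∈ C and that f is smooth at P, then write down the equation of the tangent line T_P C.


Tangent line at P: 3*x - 4*y - 7 = 0.

Step 1: f(1, -1) = 0, so P lies on C.
Step 2: partial derivatives
  f_x(x, y) = 4*x - y - 2, f_y(x, y) = -x + 2*y - 1.
  f_x(P) = 3, f_y(P) = -4 (gradient nonzero, so P is smooth).
Step 3: tangent line at P: 3·(x − 1) + -4·(y − -1) = 0.
Expanding: 3*x - 4*y - 7 = 0.


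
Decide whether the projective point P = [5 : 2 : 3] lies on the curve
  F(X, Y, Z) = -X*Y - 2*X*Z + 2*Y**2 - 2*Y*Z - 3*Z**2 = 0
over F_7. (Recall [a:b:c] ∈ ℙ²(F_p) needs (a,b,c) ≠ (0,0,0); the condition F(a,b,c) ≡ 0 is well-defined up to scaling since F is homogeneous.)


F(5,2,3) ≡ 6 (mod 7); P is NOT on the curve.

Evaluate F(5, 2, 3) term-by-term (mod 7).
  -X*Y ↦ -1·5·2·1 = -10
  -2*X*Z ↦ -2·5·1·3 = -30
  2*Y**2 ↦ 2·1·4·1 = 8
  -2*Y*Z ↦ -2·1·2·3 = -12
  -3*Z**2 ↦ -3·1·1·9 = -27
Sum: F(5, 2, 3) = (-10) + (-30) + (8) + (-12) + (-27) = -71.
Reducing mod 7: -71 ≡ 6 (mod 7).
Since F(a, b, c) ≡ 6 ≠ 0 (mod 7), P does NOT lie on the curve.


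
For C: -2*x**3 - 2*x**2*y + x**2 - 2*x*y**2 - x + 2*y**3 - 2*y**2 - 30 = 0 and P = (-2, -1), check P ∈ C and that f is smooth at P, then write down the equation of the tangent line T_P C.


Tangent line at P: -39*x - 6*y - 84 = 0.

Step 1: f(-2, -1) = 0, so P lies on C.
Step 2: partial derivatives
  f_x(x, y) = -6*x**2 - 4*x*y + 2*x - 2*y**2 - 1, f_y(x, y) = -2*x**2 - 4*x*y + 6*y**2 - 4*y.
  f_x(P) = -39, f_y(P) = -6 (gradient nonzero, so P is smooth).
Step 3: tangent line at P: -39·(x − -2) + -6·(y − -1) = 0.
Expanding: -39*x - 6*y - 84 = 0.


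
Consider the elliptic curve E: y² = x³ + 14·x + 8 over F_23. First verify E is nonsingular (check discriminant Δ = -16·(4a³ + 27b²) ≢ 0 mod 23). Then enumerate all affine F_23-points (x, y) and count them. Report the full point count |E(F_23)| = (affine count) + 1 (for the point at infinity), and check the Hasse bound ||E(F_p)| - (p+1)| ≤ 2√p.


Affine points = {(0, 10), (0, 13), (1, 0), (3, 10), (3, 13), (4, 6), (4, 17), (6, 3), (6, 20), (7, 9), (7, 14), (9, 9), (9, 14), (12, 8), (12, 15), (13, 8), (13, 15), (14, 2), (14, 21), (16, 2), (16, 21), (19, 7), (19, 16), (20, 10), (20, 13), (21, 8), (21, 15), (22, 4), (22, 19)}; affine count = 29; |E(F_23)| = 30.

Discriminant check: Δ ∝ 4a³ + 27b² = 4·14³ + 27·8² = 4·2744 + 27·64 ≡ 8 (mod 23). Nonzero ⇒ E is nonsingular.
For each x ∈ F_23, compute rhs = x³ + 14·x + 8 mod 23, then count y ∈ F_23 with y² ≡ rhs.
  x = 0: rhs = 8, matching y values: 10, 13 (2 points).
  x = 1: rhs = 0, matching y values: 0 (1 points).
  x = 2: rhs = 21, matching y values: none (0 points).
  x = 3: rhs = 8, matching y values: 10, 13 (2 points).
  x = 4: rhs = 13, matching y values: 6, 17 (2 points).
  x = 5: rhs = 19, matching y values: none (0 points).
  x = 6: rhs = 9, matching y values: 3, 20 (2 points).
  x = 7: rhs = 12, matching y values: 9, 14 (2 points).
  x = 8: rhs = 11, matching y values: none (0 points).
  x = 9: rhs = 12, matching y values: 9, 14 (2 points).
  x = 10: rhs = 21, matching y values: none (0 points).
  x = 11: rhs = 21, matching y values: none (0 points).
  x = 12: rhs = 18, matching y values: 8, 15 (2 points).
  x = 13: rhs = 18, matching y values: 8, 15 (2 points).
  x = 14: rhs = 4, matching y values: 2, 21 (2 points).
  x = 15: rhs = 5, matching y values: none (0 points).
  x = 16: rhs = 4, matching y values: 2, 21 (2 points).
  x = 17: rhs = 7, matching y values: none (0 points).
  x = 18: rhs = 20, matching y values: none (0 points).
  x = 19: rhs = 3, matching y values: 7, 16 (2 points).
  x = 20: rhs = 8, matching y values: 10, 13 (2 points).
  x = 21: rhs = 18, matching y values: 8, 15 (2 points).
  x = 22: rhs = 16, matching y values: 4, 19 (2 points).
Total affine count: 29.
Full point count |E(F_23)| = 29 + 1 = 30.
Hasse bound: |30 − (23+1)| = |6| = 6 ≤ 2√23 ≈ 9.5917 ✓.


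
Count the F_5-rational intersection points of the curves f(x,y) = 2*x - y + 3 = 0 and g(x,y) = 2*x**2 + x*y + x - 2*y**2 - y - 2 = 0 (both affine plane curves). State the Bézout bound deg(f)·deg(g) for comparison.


Common zeros: {(3, 4), (4, 1)}; count = 2; Bézout bound = 2.

deg(f) = 1, deg(g) = 2, so Bézout bound = 2.
Scan x ∈ F_5. For each x, list the y ∈ F_5 with f(x, y) ≡ 0 and those with g(x, y) ≡ 0 (mod 5); the common zeros in that column are the intersection.
  x = 0: f ≡ 0 at y ∈ {3}; g ≡ 0 at y ∈ {1}; common: ∅.
  x = 1: f ≡ 0 at y ∈ {0}; g ≡ 0 at y ∈ ∅; common: ∅.
  x = 2: f ≡ 0 at y ∈ {2}; g ≡ 0 at y ∈ {4}; common: ∅.
  x = 3: f ≡ 0 at y ∈ {4}; g ≡ 0 at y ∈ {2, 4}; common: {4}.
  x = 4: f ≡ 0 at y ∈ {1}; g ≡ 0 at y ∈ {1, 3}; common: {1}.
Collecting: common zeros = {(3, 4), (4, 1)}, so the count is 2.
Comparison with the Bézout bound: 2 ≤ 2 = deg(f)·deg(g), as expected for curves with no common component (the bound is attained).


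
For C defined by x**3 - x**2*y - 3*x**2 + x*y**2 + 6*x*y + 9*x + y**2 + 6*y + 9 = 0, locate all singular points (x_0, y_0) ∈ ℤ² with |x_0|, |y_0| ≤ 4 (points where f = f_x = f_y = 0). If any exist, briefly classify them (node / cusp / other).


Singular points: {(0, -3)}; classification: cusp.

Compute partial derivatives:
  f_x = 3*x**2 - 2*x*y - 6*x + y**2 + 6*y + 9.
  f_y = -x**2 + 2*x*y + 6*x + 2*y + 6.
Scan x_0 ∈ {−4, ..., 4}. For each x_0, f_y(x_0, y) is a polynomial in y; find its integer roots y ∈ {−4, ..., 4}, then test f_x and f at those candidates.
  x = -4: f_y(-4, y) = -6*y - 34; no integer root y with |y| ≤ 4.
  x = -3: f_y(-3, y) = -4*y - 21; no integer root y with |y| ≤ 4.
  x = -2: f_y(-2, y) = -2*y - 10; no integer root y with |y| ≤ 4.
  x = -1: f_y(-1, y) = -1; no integer root y with |y| ≤ 4.
  x = 0: f_y(0, y) = 2*y + 6; vanishes at y ∈ {-3}. (0, -3): f_x = 0, f = 0 — SINGULAR.
  x = 1: f_y(1, y) = 4*y + 11; no integer root y with |y| ≤ 4.
  x = 2: f_y(2, y) = 6*y + 14; no integer root y with |y| ≤ 4.
  x = 3: f_y(3, y) = 8*y + 15; no integer root y with |y| ≤ 4.
  x = 4: f_y(4, y) = 10*y + 14; no integer root y with |y| ≤ 4.
Only singular point on the grid: (0, -3).
Classify: substitute x = 0 + u, y = -3 + v and expand: f = u**3 - u**2*v + u*v**2 + v**2.
No constant or linear terms (consistent with a singular point). Quadratic part: v**2. Cubic part: u**3 - u**2*v + u*v**2.
The quadratic part v**2 is a perfect square, so there is a single (double) tangent line v = 0, i.e. y = -3. Restricting the cubic part to that line (v = 0) leaves u**3 ≠ 0, so f is not divisible by v and the branch is v² ≈ -u**3 to lowest order — this is a cusp.
Classification: cusp.


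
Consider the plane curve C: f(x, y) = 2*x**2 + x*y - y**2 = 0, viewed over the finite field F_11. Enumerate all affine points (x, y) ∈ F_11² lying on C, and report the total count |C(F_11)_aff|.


Affine F_11-points: {(0, 0), (1, 2), (1, 10), (2, 4), (2, 9), (3, 6), (3, 8), (4, 7), (4, 8), (5, 6), (5, 10), (6, 1), (6, 5), (7, 3), (7, 4), (8, 3), (8, 5), (9, 2), (9, 7), (10, 1), (10, 9)}; count = 21.

For each of the 121 pairs (x, y) ∈ F_11², evaluate f(x, y) mod 11. Record the zeros.
  x = 0: [0↦0, 1↦10, 2↦7, 3↦2, 4↦6, 5↦8, 6↦8, 7↦6, 8↦2, 9↦7, 10↦10]  zeros at y ∈ {0}
  x = 1: [0↦2, 1↦2, 2↦0, 3↦7, 4↦1, 5↦4, 6↦5, 7↦4, 8↦1, 9↦7, 10↦0]  zeros at y ∈ {2, 10}
  x = 2: [0↦8, 1↦9, 2↦8, 3↦5, 4↦0, 5↦4, 6↦6, 7↦6, 8↦4, 9↦0, 10↦5]  zeros at y ∈ {4, 9}
  x = 3: [0↦7, 1↦9, 2↦9, 3↦7, 4↦3, 5↦8, 6↦0, 7↦1, 8↦0, 9↦8, 10↦3]  zeros at y ∈ {6, 8}
  x = 4: [0↦10, 1↦2, 2↦3, 3↦2, 4↦10, 5↦5, 6↦9, 7↦0, 8↦0, 9↦9, 10↦5]  zeros at y ∈ {7, 8}
  x = 5: [0↦6, 1↦10, 2↦1, 3↦1, 4↦10, 5↦6, 6↦0, 7↦3, 8↦4, 9↦3, 10↦0]  zeros at y ∈ {6, 10}
  x = 6: [0↦6, 1↦0, 2↦3, 3↦4, 4↦3, 5↦0, 6↦6, 7↦10, 8↦1, 9↦1, 10↦10]  zeros at y ∈ {1, 5}
  x = 7: [0↦10, 1↦5, 2↦9, 3↦0, 4↦0, 5↦9, 6↦5, 7↦10, 8↦2, 9↦3, 10↦2]  zeros at y ∈ {3, 4}
  x = 8: [0↦7, 1↦3, 2↦8, 3↦0, 4↦1, 5↦0, 6↦8, 7↦3, 8↦7, 9↦9, 10↦9]  zeros at y ∈ {3, 5}
  x = 9: [0↦8, 1↦5, 2↦0, 3↦4, 4↦6, 5↦6, 6↦4, 7↦0, 8↦5, 9↦8, 10↦9]  zeros at y ∈ {2, 7}
  x = 10: [0↦2, 1↦0, 2↦7, 3↦1, 4↦4, 5↦5, 6↦4, 7↦1, 8↦7, 9↦0, 10↦2]  zeros at y ∈ {1, 9}
Collecting zeros: affine points = {(0, 0), (1, 2), (1, 10), (2, 4), (2, 9), (3, 6), (3, 8), (4, 7), (4, 8), (5, 6), (5, 10), (6, 1), (6, 5), (7, 3), (7, 4), (8, 3), (8, 5), (9, 2), (9, 7), (10, 1), (10, 9)}.
Total count |C(F_11)_aff| = 21.


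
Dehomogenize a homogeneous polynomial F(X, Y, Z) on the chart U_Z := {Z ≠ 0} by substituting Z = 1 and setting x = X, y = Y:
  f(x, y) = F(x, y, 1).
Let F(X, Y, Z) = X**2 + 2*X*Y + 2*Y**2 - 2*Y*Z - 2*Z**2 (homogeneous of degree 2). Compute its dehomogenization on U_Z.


f(x, y) = x**2 + 2*x*y + 2*y**2 - 2*y - 2

On U_Z we set Z = 1. Each monomial c·X^i·Y^j·Z^k in F becomes c·x^i·y^j·1^k = c·x^i·y^j.
Substituting Z = 1: F(X, Y, 1) = x**2 + 2*x*y + 2*y**2 - 2*y - 2.
Note: deg(f) ≤ deg(F) = 2; strict inequality happens when F is divisible by Z (lost terms).


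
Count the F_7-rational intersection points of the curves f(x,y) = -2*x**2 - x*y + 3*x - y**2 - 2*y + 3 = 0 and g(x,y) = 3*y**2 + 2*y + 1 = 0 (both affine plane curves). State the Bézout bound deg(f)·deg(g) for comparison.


Common zeros: ∅; count = 0; Bézout bound = 4.

deg(f) = 2, deg(g) = 2, so Bézout bound = 4.
Scan x ∈ F_7. For each x, list the y ∈ F_7 with f(x, y) ≡ 0 and those with g(x, y) ≡ 0 (mod 7); the common zeros in that column are the intersection.
  x = 0: f ≡ 0 at y ∈ {1, 4}; g ≡ 0 at y ∈ ∅; common: ∅.
  x = 1: f ≡ 0 at y ∈ {1, 3}; g ≡ 0 at y ∈ ∅; common: ∅.
  x = 2: f ≡ 0 at y ∈ ∅; g ≡ 0 at y ∈ ∅; common: ∅.
  x = 3: f ≡ 0 at y ∈ {4, 5}; g ≡ 0 at y ∈ ∅; common: ∅.
  x = 4: f ≡ 0 at y ∈ ∅; g ≡ 0 at y ∈ ∅; common: ∅.
  x = 5: f ≡ 0 at y ∈ ∅; g ≡ 0 at y ∈ ∅; common: ∅.
  x = 6: f ≡ 0 at y ∈ {3}; g ≡ 0 at y ∈ ∅; common: ∅.
Collecting: common zeros = ∅, so the count is 0.
Comparison with the Bézout bound: 0 ≤ 4 = deg(f)·deg(g), as expected for curves with no common component (the affine F_7-count falls short of the bound because intersections may lie at infinity, over extension fields, or carry multiplicity).


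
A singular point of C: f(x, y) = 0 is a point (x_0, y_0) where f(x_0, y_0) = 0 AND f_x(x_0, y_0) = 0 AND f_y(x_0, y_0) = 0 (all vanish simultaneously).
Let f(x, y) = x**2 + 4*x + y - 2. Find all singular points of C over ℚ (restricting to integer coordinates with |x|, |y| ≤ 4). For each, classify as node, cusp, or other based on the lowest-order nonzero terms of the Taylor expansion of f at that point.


No singular points in the scanned grid; C is smooth there.

Compute partial derivatives:
  f_x = 2*x + 4.
  f_y = 1.
f_y = 1 is a nonzero constant, so f_y never vanishes: no point (x, y) can satisfy f = f_x = f_y = 0. In particular no (x, y) ∈ {−4, ..., 4}² is singular; the curve is smooth.


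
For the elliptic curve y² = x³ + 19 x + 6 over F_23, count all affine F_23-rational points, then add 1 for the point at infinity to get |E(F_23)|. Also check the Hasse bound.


Affine points = {(0, 11), (0, 12), (1, 7), (1, 16), (2, 11), (2, 12), (4, 10), (4, 13), (8, 7), (8, 16), (9, 3), (9, 20), (10, 0), (13, 9), (13, 14), (14, 7), (14, 16), (15, 3), (15, 20), (16, 6), (16, 17), (18, 4), (18, 19), (19, 2), (19, 21), (21, 11), (21, 12), (22, 3), (22, 20)}; affine count = 29; |E(F_23)| = 30.

Discriminant check: Δ ∝ 4a³ + 27b² = 4·19³ + 27·6² = 4·6859 + 27·36 ≡ 3 (mod 23). Nonzero ⇒ E is nonsingular.
For each x ∈ F_23, compute rhs = x³ + 19·x + 6 mod 23, then count y ∈ F_23 with y² ≡ rhs.
  x = 0: rhs = 6, matching y values: 11, 12 (2 points).
  x = 1: rhs = 3, matching y values: 7, 16 (2 points).
  x = 2: rhs = 6, matching y values: 11, 12 (2 points).
  x = 3: rhs = 21, matching y values: none (0 points).
  x = 4: rhs = 8, matching y values: 10, 13 (2 points).
  x = 5: rhs = 19, matching y values: none (0 points).
  x = 6: rhs = 14, matching y values: none (0 points).
  x = 7: rhs = 22, matching y values: none (0 points).
  x = 8: rhs = 3, matching y values: 7, 16 (2 points).
  x = 9: rhs = 9, matching y values: 3, 20 (2 points).
  x = 10: rhs = 0, matching y values: 0 (1 points).
  x = 11: rhs = 5, matching y values: none (0 points).
  x = 12: rhs = 7, matching y values: none (0 points).
  x = 13: rhs = 12, matching y values: 9, 14 (2 points).
  x = 14: rhs = 3, matching y values: 7, 16 (2 points).
  x = 15: rhs = 9, matching y values: 3, 20 (2 points).
  x = 16: rhs = 13, matching y values: 6, 17 (2 points).
  x = 17: rhs = 21, matching y values: none (0 points).
  x = 18: rhs = 16, matching y values: 4, 19 (2 points).
  x = 19: rhs = 4, matching y values: 2, 21 (2 points).
  x = 20: rhs = 14, matching y values: none (0 points).
  x = 21: rhs = 6, matching y values: 11, 12 (2 points).
  x = 22: rhs = 9, matching y values: 3, 20 (2 points).
Total affine count: 29.
Full point count |E(F_23)| = 29 + 1 = 30.
Hasse bound: |30 − (23+1)| = |6| = 6 ≤ 2√23 ≈ 9.5917 ✓.


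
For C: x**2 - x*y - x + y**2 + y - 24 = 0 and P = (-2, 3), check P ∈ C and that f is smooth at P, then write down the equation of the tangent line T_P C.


Tangent line at P: -8*x + 9*y - 43 = 0.

Step 1: f(-2, 3) = 0, so P lies on C.
Step 2: partial derivatives
  f_x(x, y) = 2*x - y - 1, f_y(x, y) = -x + 2*y + 1.
  f_x(P) = -8, f_y(P) = 9 (gradient nonzero, so P is smooth).
Step 3: tangent line at P: -8·(x − -2) + 9·(y − 3) = 0.
Expanding: -8*x + 9*y - 43 = 0.


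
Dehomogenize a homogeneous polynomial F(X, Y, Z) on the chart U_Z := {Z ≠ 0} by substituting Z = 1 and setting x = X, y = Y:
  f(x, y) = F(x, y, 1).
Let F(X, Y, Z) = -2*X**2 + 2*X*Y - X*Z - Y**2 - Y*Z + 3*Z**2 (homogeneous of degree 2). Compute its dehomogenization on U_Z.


f(x, y) = -2*x**2 + 2*x*y - x - y**2 - y + 3

On U_Z we set Z = 1. Each monomial c·X^i·Y^j·Z^k in F becomes c·x^i·y^j·1^k = c·x^i·y^j.
Substituting Z = 1: F(X, Y, 1) = -2*x**2 + 2*x*y - x - y**2 - y + 3.
Note: deg(f) ≤ deg(F) = 2; strict inequality happens when F is divisible by Z (lost terms).


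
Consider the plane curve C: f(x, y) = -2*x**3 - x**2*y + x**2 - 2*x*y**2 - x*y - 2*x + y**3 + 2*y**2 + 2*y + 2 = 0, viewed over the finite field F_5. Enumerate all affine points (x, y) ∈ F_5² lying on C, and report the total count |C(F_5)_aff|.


Affine F_5-points: {(1, 1), (4, 2)}; count = 2.

For each of the 25 pairs (x, y) ∈ F_5², evaluate f(x, y) mod 5. Record the zeros.
  x = 0: [0↦2, 1↦2, 2↦2, 3↦3, 4↦1]  zeros at y ∈ ∅
  x = 1: [0↦4, 1↦0, 2↦2, 3↦1, 4↦3]  zeros at y ∈ {1}
  x = 2: [0↦1, 1↦1, 2↦3, 3↦3, 4↦2]  zeros at y ∈ ∅
  x = 3: [0↦1, 1↦3, 2↦3, 3↦2, 4↦1]  zeros at y ∈ ∅
  x = 4: [0↦2, 1↦4, 2↦0, 3↦1, 4↦3]  zeros at y ∈ {2}
Collecting zeros: affine points = {(1, 1), (4, 2)}.
Total count |C(F_5)_aff| = 2.


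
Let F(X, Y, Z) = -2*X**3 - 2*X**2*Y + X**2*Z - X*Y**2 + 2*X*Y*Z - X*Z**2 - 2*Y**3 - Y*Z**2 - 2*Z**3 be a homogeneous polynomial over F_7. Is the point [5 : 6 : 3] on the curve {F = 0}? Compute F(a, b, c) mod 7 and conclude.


F(5,6,3) ≡ 4 (mod 7); P is NOT on the curve.

Evaluate F(5, 6, 3) term-by-term (mod 7).
  -2*X**3 ↦ -2·125·1·1 = -250
  -2*X**2*Y ↦ -2·25·6·1 = -300
  X**2*Z ↦ 1·25·1·3 = 75
  -X*Y**2 ↦ -1·5·36·1 = -180
  2*X*Y*Z ↦ 2·5·6·3 = 180
  -X*Z**2 ↦ -1·5·1·9 = -45
  -2*Y**3 ↦ -2·1·216·1 = -432
  -Y*Z**2 ↦ -1·1·6·9 = -54
  -2*Z**3 ↦ -2·1·1·27 = -54
Sum: F(5, 6, 3) = (-250) + (-300) + (75) + (-180) + (180) + (-45) + (-432) + (-54) + (-54) = -1060.
Reducing mod 7: -1060 ≡ 4 (mod 7).
Since F(a, b, c) ≡ 4 ≠ 0 (mod 7), P does NOT lie on the curve.


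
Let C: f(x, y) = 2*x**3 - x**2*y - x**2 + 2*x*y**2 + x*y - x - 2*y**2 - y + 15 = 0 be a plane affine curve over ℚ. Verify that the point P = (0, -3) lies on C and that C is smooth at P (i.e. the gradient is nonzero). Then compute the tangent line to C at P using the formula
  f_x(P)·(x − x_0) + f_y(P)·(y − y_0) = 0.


Tangent line at P: 14*x + 11*y + 33 = 0.

Step 1: f(0, -3) = 0, so P lies on C.
Step 2: partial derivatives
  f_x(x, y) = 6*x**2 - 2*x*y - 2*x + 2*y**2 + y - 1, f_y(x, y) = -x**2 + 4*x*y + x - 4*y - 1.
  f_x(P) = 14, f_y(P) = 11 (gradient nonzero, so P is smooth).
Step 3: tangent line at P: 14·(x − 0) + 11·(y − -3) = 0.
Expanding: 14*x + 11*y + 33 = 0.


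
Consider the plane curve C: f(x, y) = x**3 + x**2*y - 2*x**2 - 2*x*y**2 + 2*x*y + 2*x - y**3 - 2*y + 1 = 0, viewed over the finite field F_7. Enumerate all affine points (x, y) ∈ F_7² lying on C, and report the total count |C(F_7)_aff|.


Affine F_7-points: {(1, 1), (1, 5), (1, 6), (2, 2), (4, 4)}; count = 5.

For each of the 49 pairs (x, y) ∈ F_7², evaluate f(x, y) mod 7. Record the zeros.
  x = 0: [0↦1, 1↦5, 2↦3, 3↦3, 4↦6, 5↦6, 6↦4]  zeros at y ∈ ∅
  x = 1: [0↦2, 1↦0, 2↦2, 3↦2, 4↦1, 5↦0, 6↦0]  zeros at y ∈ {1, 5, 6}
  x = 2: [0↦5, 1↦6, 2↦0, 3↦2, 4↦6, 5↦6, 6↦3]  zeros at y ∈ {2}
  x = 3: [0↦2, 1↦1, 2↦3, 3↦2, 4↦6, 5↦2, 6↦5]  zeros at y ∈ ∅
  x = 4: [0↦6, 1↦5, 2↦3, 3↦1, 4↦0, 5↦1, 6↦5]  zeros at y ∈ {4}
  x = 5: [0↦2, 1↦3, 2↦6, 3↦5, 4↦1, 5↦2, 6↦2]  zeros at y ∈ ∅
  x = 6: [0↦3, 1↦1, 2↦4, 3↦6, 4↦1, 5↦4, 6↦2]  zeros at y ∈ ∅
Collecting zeros: affine points = {(1, 1), (1, 5), (1, 6), (2, 2), (4, 4)}.
Total count |C(F_7)_aff| = 5.


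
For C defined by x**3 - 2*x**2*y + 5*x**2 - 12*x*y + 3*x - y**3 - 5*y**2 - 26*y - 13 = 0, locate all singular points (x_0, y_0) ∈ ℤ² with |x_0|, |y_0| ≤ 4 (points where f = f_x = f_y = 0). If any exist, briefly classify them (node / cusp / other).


Singular points: {(-3, -2)}; classification: cusp.

Compute partial derivatives:
  f_x = 3*x**2 - 4*x*y + 10*x - 12*y + 3.
  f_y = -2*x**2 - 12*x - 3*y**2 - 10*y - 26.
Scan x_0 ∈ {−4, ..., 4}. For each x_0, f_y(x_0, y) is a polynomial in y; find its integer roots y ∈ {−4, ..., 4}, then test f_x and f at those candidates.
  x = -4: f_y(-4, y) = -3*y**2 - 10*y - 10; no integer root y with |y| ≤ 4.
  x = -3: f_y(-3, y) = -3*y**2 - 10*y - 8; vanishes at y ∈ {-2}. (-3, -2): f_x = 0, f = 0 — SINGULAR.
  x = -2: f_y(-2, y) = -3*y**2 - 10*y - 10; no integer root y with |y| ≤ 4.
  x = -1: f_y(-1, y) = -3*y**2 - 10*y - 16; no integer root y with |y| ≤ 4.
  x = 0: f_y(0, y) = -3*y**2 - 10*y - 26; no integer root y with |y| ≤ 4.
  x = 1: f_y(1, y) = -3*y**2 - 10*y - 40; no integer root y with |y| ≤ 4.
  x = 2: f_y(2, y) = -3*y**2 - 10*y - 58; no integer root y with |y| ≤ 4.
  x = 3: f_y(3, y) = -3*y**2 - 10*y - 80; no integer root y with |y| ≤ 4.
  x = 4: f_y(4, y) = -3*y**2 - 10*y - 106; no integer root y with |y| ≤ 4.
Only singular point on the grid: (-3, -2).
Classify: substitute x = -3 + u, y = -2 + v and expand: f = u**3 - 2*u**2*v - v**3 + v**2.
No constant or linear terms (consistent with a singular point). Quadratic part: v**2. Cubic part: u**3 - 2*u**2*v - v**3.
The quadratic part v**2 is a perfect square, so there is a single (double) tangent line v = 0, i.e. y = -2. Restricting the cubic part to that line (v = 0) leaves u**3 ≠ 0, so f is not divisible by v and the branch is v² ≈ -u**3 to lowest order — this is a cusp.
Classification: cusp.


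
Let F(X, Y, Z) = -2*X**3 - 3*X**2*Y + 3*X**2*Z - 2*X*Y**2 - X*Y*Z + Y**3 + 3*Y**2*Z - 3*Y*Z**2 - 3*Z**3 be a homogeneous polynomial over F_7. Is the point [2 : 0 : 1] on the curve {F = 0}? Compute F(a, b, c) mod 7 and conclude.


F(2,0,1) ≡ 0 (mod 7); P is on the curve.

Evaluate F(2, 0, 1) term-by-term (mod 7).
  -2*X**3 ↦ -2·8·1·1 = -16
  -3*X**2*Y ↦ -3·4·0·1 = 0
  3*X**2*Z ↦ 3·4·1·1 = 12
  -2*X*Y**2 ↦ -2·2·0·1 = 0
  -X*Y*Z ↦ -1·2·0·1 = 0
  Y**3 ↦ 1·1·0·1 = 0
  3*Y**2*Z ↦ 3·1·0·1 = 0
  -3*Y*Z**2 ↦ -3·1·0·1 = 0
  -3*Z**3 ↦ -3·1·1·1 = -3
Sum: F(2, 0, 1) = (-16) + (0) + (12) + (0) + (0) + (0) + (0) + (0) + (-3) = -7.
Reducing mod 7: -7 ≡ 0 (mod 7).
Since F(a, b, c) ≡ 0 (mod 7), P lies on the curve.


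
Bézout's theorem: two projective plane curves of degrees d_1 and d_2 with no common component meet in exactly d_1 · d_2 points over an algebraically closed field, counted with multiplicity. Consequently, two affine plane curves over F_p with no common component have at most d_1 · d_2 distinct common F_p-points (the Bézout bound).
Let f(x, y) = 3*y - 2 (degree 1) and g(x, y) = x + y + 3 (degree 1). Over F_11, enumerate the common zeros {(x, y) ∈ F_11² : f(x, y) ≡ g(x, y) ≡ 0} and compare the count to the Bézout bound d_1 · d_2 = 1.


Common zeros: {(0, 8)}; count = 1; Bézout bound = 1.

deg(f) = 1, deg(g) = 1, so Bézout bound = 1.
Scan x ∈ F_11. For each x, list the y ∈ F_11 with f(x, y) ≡ 0 and those with g(x, y) ≡ 0 (mod 11); the common zeros in that column are the intersection.
  x = 0: f ≡ 0 at y ∈ {8}; g ≡ 0 at y ∈ {8}; common: {8}.
  x = 1: f ≡ 0 at y ∈ {8}; g ≡ 0 at y ∈ {7}; common: ∅.
  x = 2: f ≡ 0 at y ∈ {8}; g ≡ 0 at y ∈ {6}; common: ∅.
  x = 3: f ≡ 0 at y ∈ {8}; g ≡ 0 at y ∈ {5}; common: ∅.
  x = 4: f ≡ 0 at y ∈ {8}; g ≡ 0 at y ∈ {4}; common: ∅.
  x = 5: f ≡ 0 at y ∈ {8}; g ≡ 0 at y ∈ {3}; common: ∅.
  x = 6: f ≡ 0 at y ∈ {8}; g ≡ 0 at y ∈ {2}; common: ∅.
  x = 7: f ≡ 0 at y ∈ {8}; g ≡ 0 at y ∈ {1}; common: ∅.
  x = 8: f ≡ 0 at y ∈ {8}; g ≡ 0 at y ∈ {0}; common: ∅.
  x = 9: f ≡ 0 at y ∈ {8}; g ≡ 0 at y ∈ {10}; common: ∅.
  x = 10: f ≡ 0 at y ∈ {8}; g ≡ 0 at y ∈ {9}; common: ∅.
Collecting: common zeros = {(0, 8)}, so the count is 1.
Comparison with the Bézout bound: 1 ≤ 1 = deg(f)·deg(g), as expected for curves with no common component (the bound is attained).


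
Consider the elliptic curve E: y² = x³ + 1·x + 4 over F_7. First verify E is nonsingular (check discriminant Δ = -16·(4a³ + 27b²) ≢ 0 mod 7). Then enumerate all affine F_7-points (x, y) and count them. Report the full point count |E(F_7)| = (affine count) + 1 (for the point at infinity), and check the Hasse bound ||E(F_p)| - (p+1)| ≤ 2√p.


Affine points = {(0, 2), (0, 5), (2, 0), (4, 3), (4, 4), (5, 1), (5, 6), (6, 3), (6, 4)}; affine count = 9; |E(F_7)| = 10.

Discriminant check: Δ ∝ 4a³ + 27b² = 4·1³ + 27·4² = 4·1 + 27·16 ≡ 2 (mod 7). Nonzero ⇒ E is nonsingular.
For each x ∈ F_7, compute rhs = x³ + 1·x + 4 mod 7, then count y ∈ F_7 with y² ≡ rhs.
  x = 0: rhs = 4, matching y values: 2, 5 (2 points).
  x = 1: rhs = 6, matching y values: none (0 points).
  x = 2: rhs = 0, matching y values: 0 (1 points).
  x = 3: rhs = 6, matching y values: none (0 points).
  x = 4: rhs = 2, matching y values: 3, 4 (2 points).
  x = 5: rhs = 1, matching y values: 1, 6 (2 points).
  x = 6: rhs = 2, matching y values: 3, 4 (2 points).
Total affine count: 9.
Full point count |E(F_7)| = 9 + 1 = 10.
Hasse bound: |10 − (7+1)| = |2| = 2 ≤ 2√7 ≈ 5.2915 ✓.


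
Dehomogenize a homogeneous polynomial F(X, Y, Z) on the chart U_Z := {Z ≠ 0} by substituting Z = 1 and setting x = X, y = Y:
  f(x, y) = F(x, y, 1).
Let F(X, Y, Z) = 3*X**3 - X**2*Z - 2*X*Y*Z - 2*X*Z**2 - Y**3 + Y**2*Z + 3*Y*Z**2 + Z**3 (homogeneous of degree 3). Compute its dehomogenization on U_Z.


f(x, y) = 3*x**3 - x**2 - 2*x*y - 2*x - y**3 + y**2 + 3*y + 1

On U_Z we set Z = 1. Each monomial c·X^i·Y^j·Z^k in F becomes c·x^i·y^j·1^k = c·x^i·y^j.
Substituting Z = 1: F(X, Y, 1) = 3*x**3 - x**2 - 2*x*y - 2*x - y**3 + y**2 + 3*y + 1.
Note: deg(f) ≤ deg(F) = 3; strict inequality happens when F is divisible by Z (lost terms).


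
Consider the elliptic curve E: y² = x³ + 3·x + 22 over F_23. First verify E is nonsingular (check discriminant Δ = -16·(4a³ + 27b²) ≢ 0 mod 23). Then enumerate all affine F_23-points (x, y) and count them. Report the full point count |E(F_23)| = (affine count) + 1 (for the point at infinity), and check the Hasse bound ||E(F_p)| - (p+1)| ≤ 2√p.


Affine points = {(1, 7), (1, 16), (2, 6), (2, 17), (3, 9), (3, 14), (4, 11), (4, 12), (5, 1), (5, 22), (6, 7), (6, 16), (7, 8), (7, 15), (8, 11), (8, 12), (11, 11), (11, 12), (13, 2), (13, 21), (14, 5), (14, 18), (16, 7), (16, 16), (17, 8), (17, 15), (20, 3), (20, 20), (21, 10), (21, 13), (22, 8), (22, 15)}; affine count = 32; |E(F_23)| = 33.

Discriminant check: Δ ∝ 4a³ + 27b² = 4·3³ + 27·22² = 4·27 + 27·484 ≡ 20 (mod 23). Nonzero ⇒ E is nonsingular.
For each x ∈ F_23, compute rhs = x³ + 3·x + 22 mod 23, then count y ∈ F_23 with y² ≡ rhs.
  x = 0: rhs = 22, matching y values: none (0 points).
  x = 1: rhs = 3, matching y values: 7, 16 (2 points).
  x = 2: rhs = 13, matching y values: 6, 17 (2 points).
  x = 3: rhs = 12, matching y values: 9, 14 (2 points).
  x = 4: rhs = 6, matching y values: 11, 12 (2 points).
  x = 5: rhs = 1, matching y values: 1, 22 (2 points).
  x = 6: rhs = 3, matching y values: 7, 16 (2 points).
  x = 7: rhs = 18, matching y values: 8, 15 (2 points).
  x = 8: rhs = 6, matching y values: 11, 12 (2 points).
  x = 9: rhs = 19, matching y values: none (0 points).
  x = 10: rhs = 17, matching y values: none (0 points).
  x = 11: rhs = 6, matching y values: 11, 12 (2 points).
  x = 12: rhs = 15, matching y values: none (0 points).
  x = 13: rhs = 4, matching y values: 2, 21 (2 points).
  x = 14: rhs = 2, matching y values: 5, 18 (2 points).
  x = 15: rhs = 15, matching y values: none (0 points).
  x = 16: rhs = 3, matching y values: 7, 16 (2 points).
  x = 17: rhs = 18, matching y values: 8, 15 (2 points).
  x = 18: rhs = 20, matching y values: none (0 points).
  x = 19: rhs = 15, matching y values: none (0 points).
  x = 20: rhs = 9, matching y values: 3, 20 (2 points).
  x = 21: rhs = 8, matching y values: 10, 13 (2 points).
  x = 22: rhs = 18, matching y values: 8, 15 (2 points).
Total affine count: 32.
Full point count |E(F_23)| = 32 + 1 = 33.
Hasse bound: |33 − (23+1)| = |9| = 9 ≤ 2√23 ≈ 9.5917 ✓.


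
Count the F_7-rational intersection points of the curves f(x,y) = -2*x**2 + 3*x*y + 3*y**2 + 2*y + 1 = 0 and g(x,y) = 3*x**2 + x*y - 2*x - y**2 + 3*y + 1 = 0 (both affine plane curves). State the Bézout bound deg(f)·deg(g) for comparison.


Common zeros: ∅; count = 0; Bézout bound = 4.

deg(f) = 2, deg(g) = 2, so Bézout bound = 4.
Scan x ∈ F_7. For each x, list the y ∈ F_7 with f(x, y) ≡ 0 and those with g(x, y) ≡ 0 (mod 7); the common zeros in that column are the intersection.
  x = 0: f ≡ 0 at y ∈ ∅; g ≡ 0 at y ∈ ∅; common: ∅.
  x = 1: f ≡ 0 at y ∈ {1, 2}; g ≡ 0 at y ∈ ∅; common: ∅.
  x = 2: f ≡ 0 at y ∈ {0, 2}; g ≡ 0 at y ∈ ∅; common: ∅.
  x = 3: f ≡ 0 at y ∈ ∅; g ≡ 0 at y ∈ ∅; common: ∅.
  x = 4: f ≡ 0 at y ∈ {1, 6}; g ≡ 0 at y ∈ ∅; common: ∅.
  x = 5: f ≡ 0 at y ∈ {0, 6}; g ≡ 0 at y ∈ ∅; common: ∅.
  x = 6: f ≡ 0 at y ∈ ∅; g ≡ 0 at y ∈ {1}; common: ∅.
Collecting: common zeros = ∅, so the count is 0.
Comparison with the Bézout bound: 0 ≤ 4 = deg(f)·deg(g), as expected for curves with no common component (the affine F_7-count falls short of the bound because intersections may lie at infinity, over extension fields, or carry multiplicity).


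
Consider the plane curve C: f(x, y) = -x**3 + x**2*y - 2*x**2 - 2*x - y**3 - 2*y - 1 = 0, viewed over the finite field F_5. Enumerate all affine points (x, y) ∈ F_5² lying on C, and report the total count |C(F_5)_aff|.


Affine F_5-points: {(2, 1), (2, 2), (4, 0), (4, 2), (4, 3)}; count = 5.

For each of the 25 pairs (x, y) ∈ F_5², evaluate f(x, y) mod 5. Record the zeros.
  x = 0: [0↦4, 1↦1, 2↦2, 3↦1, 4↦2]  zeros at y ∈ ∅
  x = 1: [0↦4, 1↦2, 2↦4, 3↦4, 4↦1]  zeros at y ∈ ∅
  x = 2: [0↦4, 1↦0, 2↦0, 3↦3, 4↦3]  zeros at y ∈ {1, 2}
  x = 3: [0↦3, 1↦4, 2↦4, 3↦2, 4↦2]  zeros at y ∈ ∅
  x = 4: [0↦0, 1↦3, 2↦0, 3↦0, 4↦2]  zeros at y ∈ {0, 2, 3}
Collecting zeros: affine points = {(2, 1), (2, 2), (4, 0), (4, 2), (4, 3)}.
Total count |C(F_5)_aff| = 5.


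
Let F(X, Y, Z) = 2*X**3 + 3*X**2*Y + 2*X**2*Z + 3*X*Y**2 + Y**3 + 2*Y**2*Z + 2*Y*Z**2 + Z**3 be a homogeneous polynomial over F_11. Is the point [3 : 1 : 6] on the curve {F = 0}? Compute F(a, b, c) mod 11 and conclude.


F(3,1,6) ≡ 4 (mod 11); P is NOT on the curve.

Evaluate F(3, 1, 6) term-by-term (mod 11).
  2*X**3 ↦ 2·27·1·1 = 54
  3*X**2*Y ↦ 3·9·1·1 = 27
  2*X**2*Z ↦ 2·9·1·6 = 108
  3*X*Y**2 ↦ 3·3·1·1 = 9
  Y**3 ↦ 1·1·1·1 = 1
  2*Y**2*Z ↦ 2·1·1·6 = 12
  2*Y*Z**2 ↦ 2·1·1·36 = 72
  Z**3 ↦ 1·1·1·216 = 216
Sum: F(3, 1, 6) = (54) + (27) + (108) + (9) + (1) + (12) + (72) + (216) = 499.
Reducing mod 11: 499 ≡ 4 (mod 11).
Since F(a, b, c) ≡ 4 ≠ 0 (mod 11), P does NOT lie on the curve.


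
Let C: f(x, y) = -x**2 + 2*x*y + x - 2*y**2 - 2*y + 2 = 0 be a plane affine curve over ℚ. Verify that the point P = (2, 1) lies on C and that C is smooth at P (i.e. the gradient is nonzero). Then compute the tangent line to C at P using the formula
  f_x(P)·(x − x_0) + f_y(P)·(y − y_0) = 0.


Tangent line at P: -x - 2*y + 4 = 0.

Step 1: f(2, 1) = 0, so P lies on C.
Step 2: partial derivatives
  f_x(x, y) = -2*x + 2*y + 1, f_y(x, y) = 2*x - 4*y - 2.
  f_x(P) = -1, f_y(P) = -2 (gradient nonzero, so P is smooth).
Step 3: tangent line at P: -1·(x − 2) + -2·(y − 1) = 0.
Expanding: -x - 2*y + 4 = 0.


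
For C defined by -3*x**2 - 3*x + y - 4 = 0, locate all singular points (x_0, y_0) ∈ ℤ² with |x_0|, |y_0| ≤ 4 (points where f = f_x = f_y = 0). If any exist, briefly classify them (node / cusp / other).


No singular points in the scanned grid; C is smooth there.

Compute partial derivatives:
  f_x = -6*x - 3.
  f_y = 1.
f_y = 1 is a nonzero constant, so f_y never vanishes: no point (x, y) can satisfy f = f_x = f_y = 0. In particular no (x, y) ∈ {−4, ..., 4}² is singular; the curve is smooth.


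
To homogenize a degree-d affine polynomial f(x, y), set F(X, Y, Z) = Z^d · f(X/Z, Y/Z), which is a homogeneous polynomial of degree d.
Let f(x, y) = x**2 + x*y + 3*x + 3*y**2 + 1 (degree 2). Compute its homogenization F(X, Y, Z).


F(X, Y, Z) = X**2 + X*Y + 3*X*Z + 3*Y**2 + Z**2

deg(f) = 2.
Substitute x = X/Z, y = Y/Z into f, then multiply by Z^2.
  monomial 1·x^2·y^0 ↦ 1·X^2·Y^0·Z^0.
  monomial 1·x^1·y^1 ↦ 1·X^1·Y^1·Z^0.
  monomial 3·x^1·y^0 ↦ 3·X^1·Y^0·Z^1.
  monomial 3·x^0·y^2 ↦ 3·X^0·Y^2·Z^0.
  monomial 1·x^0·y^0 ↦ 1·X^0·Y^0·Z^2.
Collecting: F(X, Y, Z) = X**2 + X*Y + 3*X*Z + 3*Y**2 + Z**2.
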